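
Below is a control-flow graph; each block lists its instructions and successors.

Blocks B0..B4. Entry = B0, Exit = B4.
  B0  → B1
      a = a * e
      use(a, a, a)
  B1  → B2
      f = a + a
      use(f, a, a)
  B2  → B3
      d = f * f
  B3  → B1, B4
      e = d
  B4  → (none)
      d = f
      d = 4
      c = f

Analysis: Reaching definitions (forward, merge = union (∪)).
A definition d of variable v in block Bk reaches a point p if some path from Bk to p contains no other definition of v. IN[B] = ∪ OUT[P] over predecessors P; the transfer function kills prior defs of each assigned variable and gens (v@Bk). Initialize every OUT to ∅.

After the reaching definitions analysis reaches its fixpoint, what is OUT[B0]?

Fixpoint table:
  B0:  IN={}  OUT={a@B0}
  B1:  IN={a@B0, d@B2, e@B3, f@B1}  OUT={a@B0, d@B2, e@B3, f@B1}
  B2:  IN={a@B0, d@B2, e@B3, f@B1}  OUT={a@B0, d@B2, e@B3, f@B1}
  B3:  IN={a@B0, d@B2, e@B3, f@B1}  OUT={a@B0, d@B2, e@B3, f@B1}
  B4:  IN={a@B0, d@B2, e@B3, f@B1}  OUT={a@B0, c@B4, d@B4, e@B3, f@B1}

B0 is the boundary node: IN[B0] = {}
Applying B0's transfer function to that IN value gives OUT[B0] (row B0 above).

Answer: {a@B0}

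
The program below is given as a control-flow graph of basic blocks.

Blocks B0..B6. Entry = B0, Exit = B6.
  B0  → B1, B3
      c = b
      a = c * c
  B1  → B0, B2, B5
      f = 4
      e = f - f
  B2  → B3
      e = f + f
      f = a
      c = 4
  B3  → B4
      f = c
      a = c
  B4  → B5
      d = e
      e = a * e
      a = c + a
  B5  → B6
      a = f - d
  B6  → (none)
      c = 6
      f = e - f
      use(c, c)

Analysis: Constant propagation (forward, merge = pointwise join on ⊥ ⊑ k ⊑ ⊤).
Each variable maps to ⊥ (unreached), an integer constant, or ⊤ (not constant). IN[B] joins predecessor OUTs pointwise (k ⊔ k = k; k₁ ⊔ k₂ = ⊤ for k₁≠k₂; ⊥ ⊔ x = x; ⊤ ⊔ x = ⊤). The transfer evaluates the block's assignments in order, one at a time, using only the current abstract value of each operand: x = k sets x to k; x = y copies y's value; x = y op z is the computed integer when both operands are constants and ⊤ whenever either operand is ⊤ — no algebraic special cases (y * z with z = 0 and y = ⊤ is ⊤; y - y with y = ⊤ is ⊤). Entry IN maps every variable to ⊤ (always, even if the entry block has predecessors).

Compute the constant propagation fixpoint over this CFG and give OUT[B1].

Per-block solution:
  B0:  IN=(all ⊤)  OUT=(all ⊤)
  B1:  IN=(all ⊤)  OUT={e:0, f:4; rest ⊤}
  B2:  IN={e:0, f:4; rest ⊤}  OUT={c:4, e:8; rest ⊤}
  B3:  IN=(all ⊤)  OUT=(all ⊤)
  B4:  IN=(all ⊤)  OUT=(all ⊤)
  B5:  IN=(all ⊤)  OUT=(all ⊤)
  B6:  IN=(all ⊤)  OUT={c:6; rest ⊤}

Merge at B1: IN[B1] = OUT[B0] = {a: ⊤, b: ⊤, c: ⊤, d: ⊤, e: ⊤, f: ⊤}
Applying B1's transfer function to that IN value gives OUT[B1] (row B1 above).

Answer: {a: ⊤, b: ⊤, c: ⊤, d: ⊤, e: 0, f: 4}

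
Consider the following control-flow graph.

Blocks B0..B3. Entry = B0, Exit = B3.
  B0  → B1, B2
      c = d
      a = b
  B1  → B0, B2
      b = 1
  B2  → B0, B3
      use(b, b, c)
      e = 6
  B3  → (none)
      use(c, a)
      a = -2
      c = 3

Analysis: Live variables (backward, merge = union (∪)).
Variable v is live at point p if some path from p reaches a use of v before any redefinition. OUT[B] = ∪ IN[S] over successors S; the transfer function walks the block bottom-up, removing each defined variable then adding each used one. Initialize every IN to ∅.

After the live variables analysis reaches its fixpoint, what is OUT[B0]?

Converged values:
  B0:  IN={b, d}  OUT={a, b, c, d}
  B1:  IN={a, c, d}  OUT={a, b, c, d}
  B2:  IN={a, b, c, d}  OUT={a, b, c, d}
  B3:  IN={a, c}  OUT={}

Merge at B0: OUT[B0] = IN[B1] ⊔ IN[B2] = {a, b, c, d}

Answer: {a, b, c, d}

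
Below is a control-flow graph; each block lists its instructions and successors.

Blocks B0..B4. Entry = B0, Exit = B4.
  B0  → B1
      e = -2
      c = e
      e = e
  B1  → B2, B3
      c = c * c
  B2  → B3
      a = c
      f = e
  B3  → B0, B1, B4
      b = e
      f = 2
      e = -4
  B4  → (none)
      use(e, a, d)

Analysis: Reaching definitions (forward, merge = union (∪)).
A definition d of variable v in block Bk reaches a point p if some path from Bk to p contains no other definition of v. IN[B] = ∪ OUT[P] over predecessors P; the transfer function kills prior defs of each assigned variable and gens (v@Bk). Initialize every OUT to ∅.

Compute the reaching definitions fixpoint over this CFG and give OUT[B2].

Answer: {a@B2, b@B3, c@B1, e@B0, e@B3, f@B2}

Working:
Per-block solution:
  B0: | IN={a@B2, b@B3, c@B1, e@B3, f@B3} | OUT={a@B2, b@B3, c@B0, e@B0, f@B3}
  B1: | IN={a@B2, b@B3, c@B0, c@B1, e@B0, e@B3, f@B3} | OUT={a@B2, b@B3, c@B1, e@B0, e@B3, f@B3}
  B2: | IN={a@B2, b@B3, c@B1, e@B0, e@B3, f@B3} | OUT={a@B2, b@B3, c@B1, e@B0, e@B3, f@B2}
  B3: | IN={a@B2, b@B3, c@B1, e@B0, e@B3, f@B2, f@B3} | OUT={a@B2, b@B3, c@B1, e@B3, f@B3}
  B4: | IN={a@B2, b@B3, c@B1, e@B3, f@B3} | OUT={a@B2, b@B3, c@B1, e@B3, f@B3}

Merge at B2: IN[B2] = OUT[B1] = {a@B2, b@B3, c@B1, e@B0, e@B3, f@B3}
Applying B2's transfer function to that IN value gives OUT[B2] (row B2 above).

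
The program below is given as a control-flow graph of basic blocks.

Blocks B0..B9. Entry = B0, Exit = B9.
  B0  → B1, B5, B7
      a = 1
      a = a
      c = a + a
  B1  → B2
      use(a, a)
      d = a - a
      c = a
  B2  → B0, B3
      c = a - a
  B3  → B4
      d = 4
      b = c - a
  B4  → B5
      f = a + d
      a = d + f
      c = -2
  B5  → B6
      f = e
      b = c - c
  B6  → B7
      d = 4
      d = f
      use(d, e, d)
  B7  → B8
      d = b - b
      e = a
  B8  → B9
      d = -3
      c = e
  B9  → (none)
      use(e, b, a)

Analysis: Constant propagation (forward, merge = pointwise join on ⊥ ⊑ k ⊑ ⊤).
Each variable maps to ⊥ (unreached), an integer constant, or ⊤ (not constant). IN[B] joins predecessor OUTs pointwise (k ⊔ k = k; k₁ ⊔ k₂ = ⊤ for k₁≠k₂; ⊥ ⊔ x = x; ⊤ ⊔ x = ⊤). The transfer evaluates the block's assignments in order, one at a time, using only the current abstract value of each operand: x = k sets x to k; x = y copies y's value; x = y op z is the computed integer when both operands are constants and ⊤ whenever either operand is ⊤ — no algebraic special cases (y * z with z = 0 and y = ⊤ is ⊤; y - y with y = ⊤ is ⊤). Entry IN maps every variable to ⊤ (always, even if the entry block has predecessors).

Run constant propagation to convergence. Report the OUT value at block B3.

Per-block solution:
  B0: | IN=(all ⊤) | OUT={a:1, c:2; rest ⊤}
  B1: | IN={a:1, c:2; rest ⊤} | OUT={a:1, c:1, d:0; rest ⊤}
  B2: | IN={a:1, c:1, d:0; rest ⊤} | OUT={a:1, c:0, d:0; rest ⊤}
  B3: | IN={a:1, c:0, d:0; rest ⊤} | OUT={a:1, b:-1, c:0, d:4; rest ⊤}
  B4: | IN={a:1, b:-1, c:0, d:4; rest ⊤} | OUT={a:9, b:-1, c:-2, d:4, f:5; rest ⊤}
  B5: | IN=(all ⊤) | OUT=(all ⊤)
  B6: | IN=(all ⊤) | OUT=(all ⊤)
  B7: | IN=(all ⊤) | OUT=(all ⊤)
  B8: | IN=(all ⊤) | OUT={d:-3; rest ⊤}
  B9: | IN={d:-3; rest ⊤} | OUT={d:-3; rest ⊤}

Merge at B3: IN[B3] = OUT[B2] = {a: 1, b: ⊤, c: 0, d: 0, e: ⊤, f: ⊤}
Applying B3's transfer function to that IN value gives OUT[B3] (row B3 above).

Answer: {a: 1, b: -1, c: 0, d: 4, e: ⊤, f: ⊤}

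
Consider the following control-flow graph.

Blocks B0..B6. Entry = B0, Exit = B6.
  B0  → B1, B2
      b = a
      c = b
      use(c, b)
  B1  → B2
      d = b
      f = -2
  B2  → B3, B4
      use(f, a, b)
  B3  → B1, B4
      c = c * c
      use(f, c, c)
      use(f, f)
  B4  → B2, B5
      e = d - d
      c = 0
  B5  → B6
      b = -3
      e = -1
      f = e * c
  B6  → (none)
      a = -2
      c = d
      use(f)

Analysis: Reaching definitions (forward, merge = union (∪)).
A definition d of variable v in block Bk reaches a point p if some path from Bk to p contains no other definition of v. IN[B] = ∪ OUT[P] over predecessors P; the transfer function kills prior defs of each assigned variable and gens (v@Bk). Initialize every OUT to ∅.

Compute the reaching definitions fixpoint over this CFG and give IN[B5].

Per-block solution:
  B0: | IN={} | OUT={b@B0, c@B0}
  B1: | IN={b@B0, c@B0, c@B3, d@B1, e@B4, f@B1} | OUT={b@B0, c@B0, c@B3, d@B1, e@B4, f@B1}
  B2: | IN={b@B0, c@B0, c@B3, c@B4, d@B1, e@B4, f@B1} | OUT={b@B0, c@B0, c@B3, c@B4, d@B1, e@B4, f@B1}
  B3: | IN={b@B0, c@B0, c@B3, c@B4, d@B1, e@B4, f@B1} | OUT={b@B0, c@B3, d@B1, e@B4, f@B1}
  B4: | IN={b@B0, c@B0, c@B3, c@B4, d@B1, e@B4, f@B1} | OUT={b@B0, c@B4, d@B1, e@B4, f@B1}
  B5: | IN={b@B0, c@B4, d@B1, e@B4, f@B1} | OUT={b@B5, c@B4, d@B1, e@B5, f@B5}
  B6: | IN={b@B5, c@B4, d@B1, e@B5, f@B5} | OUT={a@B6, b@B5, c@B6, d@B1, e@B5, f@B5}

Merge at B5: IN[B5] = OUT[B4] = {b@B0, c@B4, d@B1, e@B4, f@B1}

Answer: {b@B0, c@B4, d@B1, e@B4, f@B1}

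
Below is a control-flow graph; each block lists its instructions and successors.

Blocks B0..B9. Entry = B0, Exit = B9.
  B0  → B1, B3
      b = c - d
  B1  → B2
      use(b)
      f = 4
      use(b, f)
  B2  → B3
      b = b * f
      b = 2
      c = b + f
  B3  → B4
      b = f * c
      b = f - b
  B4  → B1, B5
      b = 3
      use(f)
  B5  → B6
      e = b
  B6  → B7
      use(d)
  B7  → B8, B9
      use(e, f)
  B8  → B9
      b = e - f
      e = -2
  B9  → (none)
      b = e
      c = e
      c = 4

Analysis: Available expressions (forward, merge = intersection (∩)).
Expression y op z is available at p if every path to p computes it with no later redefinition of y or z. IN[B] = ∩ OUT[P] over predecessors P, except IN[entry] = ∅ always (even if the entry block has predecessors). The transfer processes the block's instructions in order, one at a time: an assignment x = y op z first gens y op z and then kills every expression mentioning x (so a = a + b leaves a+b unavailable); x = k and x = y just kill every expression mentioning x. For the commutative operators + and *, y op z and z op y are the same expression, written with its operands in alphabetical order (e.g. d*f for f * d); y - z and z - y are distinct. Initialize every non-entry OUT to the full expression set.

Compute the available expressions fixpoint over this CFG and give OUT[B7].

Answer: {c*f}

Working:
Per-block solution:
  B0:  IN={}  OUT={c-d}
  B1:  IN={}  OUT={}
  B2:  IN={}  OUT={b+f}
  B3:  IN={}  OUT={c*f}
  B4:  IN={c*f}  OUT={c*f}
  B5:  IN={c*f}  OUT={c*f}
  B6:  IN={c*f}  OUT={c*f}
  B7:  IN={c*f}  OUT={c*f}
  B8:  IN={c*f}  OUT={c*f}
  B9:  IN={c*f}  OUT={}

Merge at B7: IN[B7] = OUT[B6] = {c*f}
Applying B7's transfer function to that IN value gives OUT[B7] (row B7 above).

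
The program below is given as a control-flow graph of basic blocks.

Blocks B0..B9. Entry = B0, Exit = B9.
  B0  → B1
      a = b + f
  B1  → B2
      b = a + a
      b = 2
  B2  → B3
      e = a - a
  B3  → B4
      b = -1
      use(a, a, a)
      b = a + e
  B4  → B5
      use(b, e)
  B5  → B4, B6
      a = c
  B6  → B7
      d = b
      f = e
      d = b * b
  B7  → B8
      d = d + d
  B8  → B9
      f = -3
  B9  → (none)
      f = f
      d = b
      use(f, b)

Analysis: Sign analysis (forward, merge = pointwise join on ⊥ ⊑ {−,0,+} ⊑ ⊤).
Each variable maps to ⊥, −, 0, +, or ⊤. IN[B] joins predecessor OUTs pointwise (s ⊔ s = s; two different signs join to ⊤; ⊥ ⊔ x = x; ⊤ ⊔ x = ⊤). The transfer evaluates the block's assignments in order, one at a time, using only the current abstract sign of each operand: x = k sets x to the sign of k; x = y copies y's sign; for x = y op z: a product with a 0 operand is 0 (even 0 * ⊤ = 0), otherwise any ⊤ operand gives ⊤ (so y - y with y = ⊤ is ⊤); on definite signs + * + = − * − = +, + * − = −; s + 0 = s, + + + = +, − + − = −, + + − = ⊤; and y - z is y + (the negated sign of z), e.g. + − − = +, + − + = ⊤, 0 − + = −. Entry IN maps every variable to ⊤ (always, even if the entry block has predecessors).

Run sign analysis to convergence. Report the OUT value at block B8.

Fixpoint table:
  B0:   IN=(all ⊤)   OUT=(all ⊤)
  B1:   IN=(all ⊤)   OUT={b:+; rest ⊤}
  B2:   IN={b:+; rest ⊤}   OUT={b:+; rest ⊤}
  B3:   IN={b:+; rest ⊤}   OUT=(all ⊤)
  B4:   IN=(all ⊤)   OUT=(all ⊤)
  B5:   IN=(all ⊤)   OUT=(all ⊤)
  B6:   IN=(all ⊤)   OUT=(all ⊤)
  B7:   IN=(all ⊤)   OUT=(all ⊤)
  B8:   IN=(all ⊤)   OUT={f:-; rest ⊤}
  B9:   IN={f:-; rest ⊤}   OUT={f:-; rest ⊤}

Merge at B8: IN[B8] = OUT[B7] = {a: ⊤, b: ⊤, c: ⊤, d: ⊤, e: ⊤, f: ⊤}
Applying B8's transfer function to that IN value gives OUT[B8] (row B8 above).

Answer: {a: ⊤, b: ⊤, c: ⊤, d: ⊤, e: ⊤, f: -}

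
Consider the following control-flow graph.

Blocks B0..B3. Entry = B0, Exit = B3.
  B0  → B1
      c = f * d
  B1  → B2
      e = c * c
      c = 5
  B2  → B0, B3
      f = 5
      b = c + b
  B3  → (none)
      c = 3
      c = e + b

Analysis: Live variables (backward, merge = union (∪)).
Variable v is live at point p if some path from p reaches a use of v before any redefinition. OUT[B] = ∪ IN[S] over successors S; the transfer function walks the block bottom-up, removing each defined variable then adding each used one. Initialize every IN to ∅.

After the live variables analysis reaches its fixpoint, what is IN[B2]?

Fixpoint table:
  B0:   IN={b, d, f}   OUT={b, c, d}
  B1:   IN={b, c, d}   OUT={b, c, d, e}
  B2:   IN={b, c, d, e}   OUT={b, d, e, f}
  B3:   IN={b, e}   OUT={}

Merge at B2: OUT[B2] = IN[B0] ⊔ IN[B3] = {b, d, e, f}
Applying B2's transfer function to that OUT value gives IN[B2] (row B2 above).

Answer: {b, c, d, e}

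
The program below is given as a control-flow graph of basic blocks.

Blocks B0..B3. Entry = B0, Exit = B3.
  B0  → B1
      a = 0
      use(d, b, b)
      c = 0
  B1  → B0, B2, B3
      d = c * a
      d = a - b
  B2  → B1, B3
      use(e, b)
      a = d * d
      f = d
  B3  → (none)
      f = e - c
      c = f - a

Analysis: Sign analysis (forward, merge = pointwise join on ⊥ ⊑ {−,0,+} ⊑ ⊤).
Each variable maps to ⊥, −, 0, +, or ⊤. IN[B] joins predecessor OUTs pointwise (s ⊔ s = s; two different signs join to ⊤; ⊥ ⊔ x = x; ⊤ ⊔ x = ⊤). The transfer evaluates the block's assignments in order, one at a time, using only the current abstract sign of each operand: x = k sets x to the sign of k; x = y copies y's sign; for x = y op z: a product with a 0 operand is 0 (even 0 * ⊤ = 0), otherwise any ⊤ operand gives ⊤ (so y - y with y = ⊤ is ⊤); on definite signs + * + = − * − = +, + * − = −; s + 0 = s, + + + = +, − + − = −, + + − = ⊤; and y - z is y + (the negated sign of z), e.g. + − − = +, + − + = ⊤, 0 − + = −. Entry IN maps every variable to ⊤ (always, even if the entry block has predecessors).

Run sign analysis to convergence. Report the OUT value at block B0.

Fixpoint table:
  B0:   IN=(all ⊤)   OUT={a:0, c:0; rest ⊤}
  B1:   IN={c:0; rest ⊤}   OUT={c:0; rest ⊤}
  B2:   IN={c:0; rest ⊤}   OUT={c:0; rest ⊤}
  B3:   IN={c:0; rest ⊤}   OUT=(all ⊤)

Merge at B0 (entry node, so the boundary value (all ⊤) is joined with the incoming edge(s)): IN[B0] = (all ⊤) ⊔ OUT[B1] = {a: ⊤, b: ⊤, c: ⊤, d: ⊤, e: ⊤, f: ⊤}
Applying B0's transfer function to that IN value gives OUT[B0] (row B0 above).

Answer: {a: 0, b: ⊤, c: 0, d: ⊤, e: ⊤, f: ⊤}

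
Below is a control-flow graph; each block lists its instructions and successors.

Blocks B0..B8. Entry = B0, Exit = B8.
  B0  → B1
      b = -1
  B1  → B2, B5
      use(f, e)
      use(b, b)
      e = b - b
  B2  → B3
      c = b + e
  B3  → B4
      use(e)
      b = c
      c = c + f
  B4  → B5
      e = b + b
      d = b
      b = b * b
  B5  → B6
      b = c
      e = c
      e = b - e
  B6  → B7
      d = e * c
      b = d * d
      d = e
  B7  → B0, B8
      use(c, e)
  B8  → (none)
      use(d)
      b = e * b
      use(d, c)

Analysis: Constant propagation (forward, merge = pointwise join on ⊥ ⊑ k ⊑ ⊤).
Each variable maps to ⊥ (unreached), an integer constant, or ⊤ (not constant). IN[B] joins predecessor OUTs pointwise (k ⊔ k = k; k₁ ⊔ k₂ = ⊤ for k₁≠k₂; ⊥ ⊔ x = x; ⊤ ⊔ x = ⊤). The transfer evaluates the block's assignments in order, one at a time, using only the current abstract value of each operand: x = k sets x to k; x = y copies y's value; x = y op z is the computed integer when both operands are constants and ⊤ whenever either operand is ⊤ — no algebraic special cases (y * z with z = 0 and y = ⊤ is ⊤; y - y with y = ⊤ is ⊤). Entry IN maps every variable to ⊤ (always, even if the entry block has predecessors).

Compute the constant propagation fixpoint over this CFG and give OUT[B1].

Answer: {a: ⊤, b: -1, c: ⊤, d: ⊤, e: 0, f: ⊤}

Working:
Fixpoint table:
  B0:  IN=(all ⊤)  OUT={b:-1; rest ⊤}
  B1:  IN={b:-1; rest ⊤}  OUT={b:-1, e:0; rest ⊤}
  B2:  IN={b:-1, e:0; rest ⊤}  OUT={b:-1, c:-1, e:0; rest ⊤}
  B3:  IN={b:-1, c:-1, e:0; rest ⊤}  OUT={b:-1, e:0; rest ⊤}
  B4:  IN={b:-1, e:0; rest ⊤}  OUT={b:1, d:-1, e:-2; rest ⊤}
  B5:  IN=(all ⊤)  OUT=(all ⊤)
  B6:  IN=(all ⊤)  OUT=(all ⊤)
  B7:  IN=(all ⊤)  OUT=(all ⊤)
  B8:  IN=(all ⊤)  OUT=(all ⊤)

Merge at B1: IN[B1] = OUT[B0] = {a: ⊤, b: -1, c: ⊤, d: ⊤, e: ⊤, f: ⊤}
Applying B1's transfer function to that IN value gives OUT[B1] (row B1 above).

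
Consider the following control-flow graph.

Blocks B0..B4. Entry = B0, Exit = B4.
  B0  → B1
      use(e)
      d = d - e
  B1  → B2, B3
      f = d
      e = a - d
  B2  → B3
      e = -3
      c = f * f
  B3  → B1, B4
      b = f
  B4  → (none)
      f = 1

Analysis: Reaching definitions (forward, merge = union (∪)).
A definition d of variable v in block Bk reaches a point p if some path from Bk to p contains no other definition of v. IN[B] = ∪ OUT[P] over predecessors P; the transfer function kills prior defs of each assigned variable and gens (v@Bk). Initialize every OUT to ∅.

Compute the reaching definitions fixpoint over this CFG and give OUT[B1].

Answer: {b@B3, c@B2, d@B0, e@B1, f@B1}

Derivation:
Fixpoint table:
  B0:  IN={}  OUT={d@B0}
  B1:  IN={b@B3, c@B2, d@B0, e@B1, e@B2, f@B1}  OUT={b@B3, c@B2, d@B0, e@B1, f@B1}
  B2:  IN={b@B3, c@B2, d@B0, e@B1, f@B1}  OUT={b@B3, c@B2, d@B0, e@B2, f@B1}
  B3:  IN={b@B3, c@B2, d@B0, e@B1, e@B2, f@B1}  OUT={b@B3, c@B2, d@B0, e@B1, e@B2, f@B1}
  B4:  IN={b@B3, c@B2, d@B0, e@B1, e@B2, f@B1}  OUT={b@B3, c@B2, d@B0, e@B1, e@B2, f@B4}

Merge at B1: IN[B1] = OUT[B0] ⊔ OUT[B3] = {b@B3, c@B2, d@B0, e@B1, e@B2, f@B1}
Applying B1's transfer function to that IN value gives OUT[B1] (row B1 above).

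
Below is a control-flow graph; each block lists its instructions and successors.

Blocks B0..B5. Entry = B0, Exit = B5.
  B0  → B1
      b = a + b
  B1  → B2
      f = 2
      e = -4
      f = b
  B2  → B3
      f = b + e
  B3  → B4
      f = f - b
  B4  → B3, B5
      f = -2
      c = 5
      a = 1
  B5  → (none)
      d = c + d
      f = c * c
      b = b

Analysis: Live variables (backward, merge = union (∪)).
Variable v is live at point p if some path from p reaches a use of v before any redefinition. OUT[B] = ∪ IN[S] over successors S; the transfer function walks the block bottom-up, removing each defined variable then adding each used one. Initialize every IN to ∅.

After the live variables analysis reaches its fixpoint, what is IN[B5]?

Converged values:
  B0:   IN={a, b, d}   OUT={b, d}
  B1:   IN={b, d}   OUT={b, d, e}
  B2:   IN={b, d, e}   OUT={b, d, f}
  B3:   IN={b, d, f}   OUT={b, d}
  B4:   IN={b, d}   OUT={b, c, d, f}
  B5:   IN={b, c, d}   OUT={}

B5 is the boundary node: OUT[B5] = {}
Applying B5's transfer function to that OUT value gives IN[B5] (row B5 above).

Answer: {b, c, d}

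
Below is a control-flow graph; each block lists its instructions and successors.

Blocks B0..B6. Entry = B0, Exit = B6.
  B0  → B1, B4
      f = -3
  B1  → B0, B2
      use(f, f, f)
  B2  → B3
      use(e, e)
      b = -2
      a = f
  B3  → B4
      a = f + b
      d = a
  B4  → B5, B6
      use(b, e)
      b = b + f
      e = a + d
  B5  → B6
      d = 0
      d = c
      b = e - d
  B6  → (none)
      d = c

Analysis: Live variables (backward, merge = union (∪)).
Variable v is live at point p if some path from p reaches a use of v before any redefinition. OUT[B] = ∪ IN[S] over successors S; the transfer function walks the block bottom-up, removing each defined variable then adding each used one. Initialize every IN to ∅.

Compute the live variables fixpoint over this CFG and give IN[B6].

Per-block solution:
  B0:   IN={a, b, c, d, e}   OUT={a, b, c, d, e, f}
  B1:   IN={a, b, c, d, e, f}   OUT={a, b, c, d, e, f}
  B2:   IN={c, e, f}   OUT={b, c, e, f}
  B3:   IN={b, c, e, f}   OUT={a, b, c, d, e, f}
  B4:   IN={a, b, c, d, e, f}   OUT={c, e}
  B5:   IN={c, e}   OUT={c}
  B6:   IN={c}   OUT={}

B6 is the boundary node: OUT[B6] = {}
Applying B6's transfer function to that OUT value gives IN[B6] (row B6 above).

Answer: {c}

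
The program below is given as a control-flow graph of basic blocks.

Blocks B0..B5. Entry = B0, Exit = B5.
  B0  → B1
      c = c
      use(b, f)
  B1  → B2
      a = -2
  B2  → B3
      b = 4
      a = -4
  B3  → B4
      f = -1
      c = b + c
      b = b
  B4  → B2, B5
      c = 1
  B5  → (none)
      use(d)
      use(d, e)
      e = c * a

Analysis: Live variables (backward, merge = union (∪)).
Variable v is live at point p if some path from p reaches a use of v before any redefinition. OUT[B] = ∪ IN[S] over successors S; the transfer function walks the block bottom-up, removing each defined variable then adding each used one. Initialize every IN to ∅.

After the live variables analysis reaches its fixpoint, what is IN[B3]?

Answer: {a, b, c, d, e}

Trace:
Per-block solution:
  B0:   IN={b, c, d, e, f}   OUT={c, d, e}
  B1:   IN={c, d, e}   OUT={c, d, e}
  B2:   IN={c, d, e}   OUT={a, b, c, d, e}
  B3:   IN={a, b, c, d, e}   OUT={a, d, e}
  B4:   IN={a, d, e}   OUT={a, c, d, e}
  B5:   IN={a, c, d, e}   OUT={}

Merge at B3: OUT[B3] = IN[B4] = {a, d, e}
Applying B3's transfer function to that OUT value gives IN[B3] (row B3 above).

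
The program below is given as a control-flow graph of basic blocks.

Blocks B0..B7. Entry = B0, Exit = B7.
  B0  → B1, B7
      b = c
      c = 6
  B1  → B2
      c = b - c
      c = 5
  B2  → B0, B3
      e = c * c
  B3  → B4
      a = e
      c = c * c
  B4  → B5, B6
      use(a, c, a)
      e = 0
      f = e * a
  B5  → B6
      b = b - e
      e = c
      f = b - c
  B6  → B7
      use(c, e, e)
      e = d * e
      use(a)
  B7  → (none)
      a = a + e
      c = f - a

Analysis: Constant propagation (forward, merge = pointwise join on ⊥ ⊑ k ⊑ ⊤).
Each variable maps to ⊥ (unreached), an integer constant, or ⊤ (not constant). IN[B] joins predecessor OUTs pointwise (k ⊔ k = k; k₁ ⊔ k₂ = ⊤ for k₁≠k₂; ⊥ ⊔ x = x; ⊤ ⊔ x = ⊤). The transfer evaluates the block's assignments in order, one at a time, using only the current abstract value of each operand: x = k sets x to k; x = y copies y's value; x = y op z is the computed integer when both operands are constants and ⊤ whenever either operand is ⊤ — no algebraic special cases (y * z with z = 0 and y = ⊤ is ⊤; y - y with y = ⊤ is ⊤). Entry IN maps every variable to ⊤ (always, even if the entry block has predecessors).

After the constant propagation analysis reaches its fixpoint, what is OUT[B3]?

Per-block solution:
  B0:  IN=(all ⊤)  OUT={c:6; rest ⊤}
  B1:  IN={c:6; rest ⊤}  OUT={c:5; rest ⊤}
  B2:  IN={c:5; rest ⊤}  OUT={c:5, e:25; rest ⊤}
  B3:  IN={c:5, e:25; rest ⊤}  OUT={a:25, c:25, e:25; rest ⊤}
  B4:  IN={a:25, c:25, e:25; rest ⊤}  OUT={a:25, c:25, e:0, f:0; rest ⊤}
  B5:  IN={a:25, c:25, e:0, f:0; rest ⊤}  OUT={a:25, c:25, e:25; rest ⊤}
  B6:  IN={a:25, c:25; rest ⊤}  OUT={a:25, c:25; rest ⊤}
  B7:  IN=(all ⊤)  OUT=(all ⊤)

Merge at B3: IN[B3] = OUT[B2] = {a: ⊤, b: ⊤, c: 5, d: ⊤, e: 25, f: ⊤}
Applying B3's transfer function to that IN value gives OUT[B3] (row B3 above).

Answer: {a: 25, b: ⊤, c: 25, d: ⊤, e: 25, f: ⊤}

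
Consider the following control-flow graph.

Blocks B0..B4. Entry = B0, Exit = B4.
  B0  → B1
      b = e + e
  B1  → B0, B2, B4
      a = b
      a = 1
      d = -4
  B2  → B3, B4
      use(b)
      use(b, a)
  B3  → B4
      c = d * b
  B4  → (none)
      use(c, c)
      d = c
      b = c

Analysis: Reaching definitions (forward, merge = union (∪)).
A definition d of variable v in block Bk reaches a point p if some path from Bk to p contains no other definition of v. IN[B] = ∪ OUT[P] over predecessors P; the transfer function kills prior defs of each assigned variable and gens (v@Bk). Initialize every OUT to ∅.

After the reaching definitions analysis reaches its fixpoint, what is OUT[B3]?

Answer: {a@B1, b@B0, c@B3, d@B1}

Trace:
Converged values:
  B0:  IN={a@B1, b@B0, d@B1}  OUT={a@B1, b@B0, d@B1}
  B1:  IN={a@B1, b@B0, d@B1}  OUT={a@B1, b@B0, d@B1}
  B2:  IN={a@B1, b@B0, d@B1}  OUT={a@B1, b@B0, d@B1}
  B3:  IN={a@B1, b@B0, d@B1}  OUT={a@B1, b@B0, c@B3, d@B1}
  B4:  IN={a@B1, b@B0, c@B3, d@B1}  OUT={a@B1, b@B4, c@B3, d@B4}

Merge at B3: IN[B3] = OUT[B2] = {a@B1, b@B0, d@B1}
Applying B3's transfer function to that IN value gives OUT[B3] (row B3 above).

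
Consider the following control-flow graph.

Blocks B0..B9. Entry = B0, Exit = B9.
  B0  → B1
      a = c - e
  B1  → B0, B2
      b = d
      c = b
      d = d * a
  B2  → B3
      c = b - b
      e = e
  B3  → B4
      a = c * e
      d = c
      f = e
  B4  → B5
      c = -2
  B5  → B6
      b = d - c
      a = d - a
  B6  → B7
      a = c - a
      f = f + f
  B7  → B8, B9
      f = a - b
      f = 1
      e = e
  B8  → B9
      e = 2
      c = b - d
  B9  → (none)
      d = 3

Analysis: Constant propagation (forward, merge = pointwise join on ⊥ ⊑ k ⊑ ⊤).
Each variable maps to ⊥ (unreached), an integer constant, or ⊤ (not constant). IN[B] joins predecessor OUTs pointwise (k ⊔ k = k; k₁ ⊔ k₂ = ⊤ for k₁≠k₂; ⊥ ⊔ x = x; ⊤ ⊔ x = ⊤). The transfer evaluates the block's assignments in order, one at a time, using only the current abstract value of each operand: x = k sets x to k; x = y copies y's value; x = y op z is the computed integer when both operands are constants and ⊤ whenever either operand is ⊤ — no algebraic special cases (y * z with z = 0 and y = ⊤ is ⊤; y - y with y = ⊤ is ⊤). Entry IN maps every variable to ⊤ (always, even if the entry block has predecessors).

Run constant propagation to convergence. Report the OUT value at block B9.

Answer: {a: ⊤, b: ⊤, c: ⊤, d: 3, e: ⊤, f: 1}

Derivation:
Converged values:
  B0:   IN=(all ⊤)   OUT=(all ⊤)
  B1:   IN=(all ⊤)   OUT=(all ⊤)
  B2:   IN=(all ⊤)   OUT=(all ⊤)
  B3:   IN=(all ⊤)   OUT=(all ⊤)
  B4:   IN=(all ⊤)   OUT={c:-2; rest ⊤}
  B5:   IN={c:-2; rest ⊤}   OUT={c:-2; rest ⊤}
  B6:   IN={c:-2; rest ⊤}   OUT={c:-2; rest ⊤}
  B7:   IN={c:-2; rest ⊤}   OUT={c:-2, f:1; rest ⊤}
  B8:   IN={c:-2, f:1; rest ⊤}   OUT={e:2, f:1; rest ⊤}
  B9:   IN={f:1; rest ⊤}   OUT={d:3, f:1; rest ⊤}

Merge at B9: IN[B9] = OUT[B7] ⊔ OUT[B8] = {a: ⊤, b: ⊤, c: ⊤, d: ⊤, e: ⊤, f: 1}
Applying B9's transfer function to that IN value gives OUT[B9] (row B9 above).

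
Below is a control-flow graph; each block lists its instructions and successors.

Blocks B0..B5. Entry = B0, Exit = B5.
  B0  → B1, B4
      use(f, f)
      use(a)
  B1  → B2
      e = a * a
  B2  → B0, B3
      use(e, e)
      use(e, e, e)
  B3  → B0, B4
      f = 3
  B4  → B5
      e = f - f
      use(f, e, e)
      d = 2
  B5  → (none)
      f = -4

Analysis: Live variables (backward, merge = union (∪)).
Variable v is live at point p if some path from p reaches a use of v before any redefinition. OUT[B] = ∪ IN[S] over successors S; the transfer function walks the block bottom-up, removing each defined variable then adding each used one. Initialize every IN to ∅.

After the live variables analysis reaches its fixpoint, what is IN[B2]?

Answer: {a, e, f}

Working:
Per-block solution:
  B0:  IN={a, f}  OUT={a, f}
  B1:  IN={a, f}  OUT={a, e, f}
  B2:  IN={a, e, f}  OUT={a, f}
  B3:  IN={a}  OUT={a, f}
  B4:  IN={f}  OUT={}
  B5:  IN={}  OUT={}

Merge at B2: OUT[B2] = IN[B0] ⊔ IN[B3] = {a, f}
Applying B2's transfer function to that OUT value gives IN[B2] (row B2 above).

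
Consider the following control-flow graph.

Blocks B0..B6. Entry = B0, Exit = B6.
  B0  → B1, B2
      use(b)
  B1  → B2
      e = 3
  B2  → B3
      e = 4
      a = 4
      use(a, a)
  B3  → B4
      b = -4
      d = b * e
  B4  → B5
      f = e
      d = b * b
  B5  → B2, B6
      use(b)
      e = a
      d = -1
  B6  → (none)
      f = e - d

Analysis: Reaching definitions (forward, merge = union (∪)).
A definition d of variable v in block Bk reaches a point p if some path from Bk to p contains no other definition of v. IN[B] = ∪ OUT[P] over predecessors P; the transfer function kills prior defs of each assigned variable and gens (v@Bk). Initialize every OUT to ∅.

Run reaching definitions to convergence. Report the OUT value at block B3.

Converged values:
  B0: | IN={} | OUT={}
  B1: | IN={} | OUT={e@B1}
  B2: | IN={a@B2, b@B3, d@B5, e@B1, e@B5, f@B4} | OUT={a@B2, b@B3, d@B5, e@B2, f@B4}
  B3: | IN={a@B2, b@B3, d@B5, e@B2, f@B4} | OUT={a@B2, b@B3, d@B3, e@B2, f@B4}
  B4: | IN={a@B2, b@B3, d@B3, e@B2, f@B4} | OUT={a@B2, b@B3, d@B4, e@B2, f@B4}
  B5: | IN={a@B2, b@B3, d@B4, e@B2, f@B4} | OUT={a@B2, b@B3, d@B5, e@B5, f@B4}
  B6: | IN={a@B2, b@B3, d@B5, e@B5, f@B4} | OUT={a@B2, b@B3, d@B5, e@B5, f@B6}

Merge at B3: IN[B3] = OUT[B2] = {a@B2, b@B3, d@B5, e@B2, f@B4}
Applying B3's transfer function to that IN value gives OUT[B3] (row B3 above).

Answer: {a@B2, b@B3, d@B3, e@B2, f@B4}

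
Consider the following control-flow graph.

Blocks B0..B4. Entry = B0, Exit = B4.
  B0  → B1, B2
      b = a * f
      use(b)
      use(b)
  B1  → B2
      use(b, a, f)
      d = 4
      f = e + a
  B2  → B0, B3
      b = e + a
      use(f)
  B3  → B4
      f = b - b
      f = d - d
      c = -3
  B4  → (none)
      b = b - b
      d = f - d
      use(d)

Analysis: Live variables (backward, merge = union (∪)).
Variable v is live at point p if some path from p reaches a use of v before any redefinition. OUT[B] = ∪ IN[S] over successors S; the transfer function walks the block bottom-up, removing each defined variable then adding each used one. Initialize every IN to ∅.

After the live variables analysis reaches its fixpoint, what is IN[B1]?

Answer: {a, b, e, f}

Trace:
Per-block solution:
  B0:   IN={a, d, e, f}   OUT={a, b, d, e, f}
  B1:   IN={a, b, e, f}   OUT={a, d, e, f}
  B2:   IN={a, d, e, f}   OUT={a, b, d, e, f}
  B3:   IN={b, d}   OUT={b, d, f}
  B4:   IN={b, d, f}   OUT={}

Merge at B1: OUT[B1] = IN[B2] = {a, d, e, f}
Applying B1's transfer function to that OUT value gives IN[B1] (row B1 above).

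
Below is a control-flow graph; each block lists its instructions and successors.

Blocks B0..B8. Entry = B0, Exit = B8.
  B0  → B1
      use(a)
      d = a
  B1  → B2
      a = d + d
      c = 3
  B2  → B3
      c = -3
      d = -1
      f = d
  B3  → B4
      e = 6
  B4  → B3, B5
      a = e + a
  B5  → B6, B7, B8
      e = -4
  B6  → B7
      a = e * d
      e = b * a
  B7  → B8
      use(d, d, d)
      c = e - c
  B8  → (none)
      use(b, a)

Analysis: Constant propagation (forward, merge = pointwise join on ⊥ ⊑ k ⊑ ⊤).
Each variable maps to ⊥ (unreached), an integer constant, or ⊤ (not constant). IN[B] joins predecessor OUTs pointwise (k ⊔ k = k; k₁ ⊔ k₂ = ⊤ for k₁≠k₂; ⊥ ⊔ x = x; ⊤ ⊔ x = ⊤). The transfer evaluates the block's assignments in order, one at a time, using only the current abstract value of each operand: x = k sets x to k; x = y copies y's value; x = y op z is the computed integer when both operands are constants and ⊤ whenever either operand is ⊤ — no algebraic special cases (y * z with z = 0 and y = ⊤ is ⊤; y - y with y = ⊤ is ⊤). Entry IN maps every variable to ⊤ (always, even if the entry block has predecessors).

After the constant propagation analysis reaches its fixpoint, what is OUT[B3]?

Answer: {a: ⊤, b: ⊤, c: -3, d: -1, e: 6, f: -1}

Derivation:
Converged values:
  B0:  IN=(all ⊤)  OUT=(all ⊤)
  B1:  IN=(all ⊤)  OUT={c:3; rest ⊤}
  B2:  IN={c:3; rest ⊤}  OUT={c:-3, d:-1, f:-1; rest ⊤}
  B3:  IN={c:-3, d:-1, f:-1; rest ⊤}  OUT={c:-3, d:-1, e:6, f:-1; rest ⊤}
  B4:  IN={c:-3, d:-1, e:6, f:-1; rest ⊤}  OUT={c:-3, d:-1, e:6, f:-1; rest ⊤}
  B5:  IN={c:-3, d:-1, e:6, f:-1; rest ⊤}  OUT={c:-3, d:-1, e:-4, f:-1; rest ⊤}
  B6:  IN={c:-3, d:-1, e:-4, f:-1; rest ⊤}  OUT={a:4, c:-3, d:-1, f:-1; rest ⊤}
  B7:  IN={c:-3, d:-1, f:-1; rest ⊤}  OUT={d:-1, f:-1; rest ⊤}
  B8:  IN={d:-1, f:-1; rest ⊤}  OUT={d:-1, f:-1; rest ⊤}

Merge at B3: IN[B3] = OUT[B2] ⊔ OUT[B4] = {a: ⊤, b: ⊤, c: -3, d: -1, e: ⊤, f: -1}
Applying B3's transfer function to that IN value gives OUT[B3] (row B3 above).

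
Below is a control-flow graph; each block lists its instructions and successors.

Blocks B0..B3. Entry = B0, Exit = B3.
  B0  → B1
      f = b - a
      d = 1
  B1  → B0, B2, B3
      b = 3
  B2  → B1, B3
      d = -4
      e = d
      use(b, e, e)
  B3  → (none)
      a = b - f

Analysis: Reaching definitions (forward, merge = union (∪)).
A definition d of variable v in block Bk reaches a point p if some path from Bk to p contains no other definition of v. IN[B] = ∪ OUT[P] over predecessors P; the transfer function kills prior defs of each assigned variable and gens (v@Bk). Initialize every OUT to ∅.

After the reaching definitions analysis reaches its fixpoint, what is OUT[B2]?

Fixpoint table:
  B0: | IN={b@B1, d@B0, d@B2, e@B2, f@B0} | OUT={b@B1, d@B0, e@B2, f@B0}
  B1: | IN={b@B1, d@B0, d@B2, e@B2, f@B0} | OUT={b@B1, d@B0, d@B2, e@B2, f@B0}
  B2: | IN={b@B1, d@B0, d@B2, e@B2, f@B0} | OUT={b@B1, d@B2, e@B2, f@B0}
  B3: | IN={b@B1, d@B0, d@B2, e@B2, f@B0} | OUT={a@B3, b@B1, d@B0, d@B2, e@B2, f@B0}

Merge at B2: IN[B2] = OUT[B1] = {b@B1, d@B0, d@B2, e@B2, f@B0}
Applying B2's transfer function to that IN value gives OUT[B2] (row B2 above).

Answer: {b@B1, d@B2, e@B2, f@B0}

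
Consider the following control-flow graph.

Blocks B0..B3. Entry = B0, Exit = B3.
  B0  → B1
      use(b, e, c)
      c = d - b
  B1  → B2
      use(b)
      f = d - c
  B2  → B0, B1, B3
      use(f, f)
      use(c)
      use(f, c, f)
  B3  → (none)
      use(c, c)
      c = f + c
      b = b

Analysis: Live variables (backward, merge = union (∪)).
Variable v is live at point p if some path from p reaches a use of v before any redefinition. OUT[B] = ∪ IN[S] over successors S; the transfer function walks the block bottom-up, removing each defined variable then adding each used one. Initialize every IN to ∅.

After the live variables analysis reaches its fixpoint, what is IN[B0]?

Per-block solution:
  B0:   IN={b, c, d, e}   OUT={b, c, d, e}
  B1:   IN={b, c, d, e}   OUT={b, c, d, e, f}
  B2:   IN={b, c, d, e, f}   OUT={b, c, d, e, f}
  B3:   IN={b, c, f}   OUT={}

Merge at B0: OUT[B0] = IN[B1] = {b, c, d, e}
Applying B0's transfer function to that OUT value gives IN[B0] (row B0 above).

Answer: {b, c, d, e}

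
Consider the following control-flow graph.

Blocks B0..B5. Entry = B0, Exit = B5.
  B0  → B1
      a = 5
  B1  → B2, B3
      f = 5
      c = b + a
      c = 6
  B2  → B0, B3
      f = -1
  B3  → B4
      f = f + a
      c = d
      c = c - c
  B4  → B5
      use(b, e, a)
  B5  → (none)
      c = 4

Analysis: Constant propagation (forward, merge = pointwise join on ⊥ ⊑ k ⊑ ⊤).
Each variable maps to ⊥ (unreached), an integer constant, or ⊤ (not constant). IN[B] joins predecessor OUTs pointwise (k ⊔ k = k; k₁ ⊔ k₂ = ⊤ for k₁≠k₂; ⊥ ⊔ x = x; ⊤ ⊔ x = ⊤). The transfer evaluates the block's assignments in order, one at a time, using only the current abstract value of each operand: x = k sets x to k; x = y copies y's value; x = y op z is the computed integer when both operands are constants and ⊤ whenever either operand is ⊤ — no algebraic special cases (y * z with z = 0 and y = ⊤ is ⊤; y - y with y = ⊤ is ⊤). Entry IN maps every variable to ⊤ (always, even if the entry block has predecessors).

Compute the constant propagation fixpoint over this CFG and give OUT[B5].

Fixpoint table:
  B0:  IN=(all ⊤)  OUT={a:5; rest ⊤}
  B1:  IN={a:5; rest ⊤}  OUT={a:5, c:6, f:5; rest ⊤}
  B2:  IN={a:5, c:6, f:5; rest ⊤}  OUT={a:5, c:6, f:-1; rest ⊤}
  B3:  IN={a:5, c:6; rest ⊤}  OUT={a:5; rest ⊤}
  B4:  IN={a:5; rest ⊤}  OUT={a:5; rest ⊤}
  B5:  IN={a:5; rest ⊤}  OUT={a:5, c:4; rest ⊤}

Merge at B5: IN[B5] = OUT[B4] = {a: 5, b: ⊤, c: ⊤, d: ⊤, e: ⊤, f: ⊤}
Applying B5's transfer function to that IN value gives OUT[B5] (row B5 above).

Answer: {a: 5, b: ⊤, c: 4, d: ⊤, e: ⊤, f: ⊤}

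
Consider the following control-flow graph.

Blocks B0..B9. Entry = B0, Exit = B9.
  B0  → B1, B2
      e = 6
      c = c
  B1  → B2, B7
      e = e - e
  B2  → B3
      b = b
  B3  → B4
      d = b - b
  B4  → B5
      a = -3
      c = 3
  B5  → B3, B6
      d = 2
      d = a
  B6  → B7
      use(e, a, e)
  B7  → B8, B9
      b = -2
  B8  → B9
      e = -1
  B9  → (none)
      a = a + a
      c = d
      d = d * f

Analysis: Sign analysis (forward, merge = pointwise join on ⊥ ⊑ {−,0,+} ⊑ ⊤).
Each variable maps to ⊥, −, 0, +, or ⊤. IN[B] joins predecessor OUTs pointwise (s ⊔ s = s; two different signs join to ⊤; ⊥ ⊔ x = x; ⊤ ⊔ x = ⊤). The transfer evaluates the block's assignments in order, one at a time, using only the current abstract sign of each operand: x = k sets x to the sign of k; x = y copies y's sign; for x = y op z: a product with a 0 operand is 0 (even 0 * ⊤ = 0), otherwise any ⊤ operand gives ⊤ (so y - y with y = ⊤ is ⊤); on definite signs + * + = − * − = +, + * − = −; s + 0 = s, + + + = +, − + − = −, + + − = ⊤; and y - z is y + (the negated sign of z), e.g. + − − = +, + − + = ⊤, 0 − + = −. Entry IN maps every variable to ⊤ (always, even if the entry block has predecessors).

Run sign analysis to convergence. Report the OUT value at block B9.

Answer: {a: ⊤, b: -, c: ⊤, d: ⊤, e: ⊤, f: ⊤}

Derivation:
Converged values:
  B0: | IN=(all ⊤) | OUT={e:+; rest ⊤}
  B1: | IN={e:+; rest ⊤} | OUT=(all ⊤)
  B2: | IN=(all ⊤) | OUT=(all ⊤)
  B3: | IN=(all ⊤) | OUT=(all ⊤)
  B4: | IN=(all ⊤) | OUT={a:-, c:+; rest ⊤}
  B5: | IN={a:-, c:+; rest ⊤} | OUT={a:-, c:+, d:-; rest ⊤}
  B6: | IN={a:-, c:+, d:-; rest ⊤} | OUT={a:-, c:+, d:-; rest ⊤}
  B7: | IN=(all ⊤) | OUT={b:-; rest ⊤}
  B8: | IN={b:-; rest ⊤} | OUT={b:-, e:-; rest ⊤}
  B9: | IN={b:-; rest ⊤} | OUT={b:-; rest ⊤}

Merge at B9: IN[B9] = OUT[B7] ⊔ OUT[B8] = {a: ⊤, b: -, c: ⊤, d: ⊤, e: ⊤, f: ⊤}
Applying B9's transfer function to that IN value gives OUT[B9] (row B9 above).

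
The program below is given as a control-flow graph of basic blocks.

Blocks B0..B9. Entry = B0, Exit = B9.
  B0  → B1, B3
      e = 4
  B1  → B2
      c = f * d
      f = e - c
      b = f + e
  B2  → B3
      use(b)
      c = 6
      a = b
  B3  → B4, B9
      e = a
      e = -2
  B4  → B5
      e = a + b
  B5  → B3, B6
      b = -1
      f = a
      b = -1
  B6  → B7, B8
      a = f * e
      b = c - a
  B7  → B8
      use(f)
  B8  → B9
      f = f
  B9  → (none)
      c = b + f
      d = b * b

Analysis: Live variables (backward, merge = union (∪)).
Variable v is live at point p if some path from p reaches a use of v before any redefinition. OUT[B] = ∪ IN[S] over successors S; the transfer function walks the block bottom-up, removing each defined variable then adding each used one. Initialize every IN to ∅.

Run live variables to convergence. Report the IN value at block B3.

Fixpoint table:
  B0:   IN={a, b, c, d, f}   OUT={a, b, c, d, e, f}
  B1:   IN={d, e, f}   OUT={b, f}
  B2:   IN={b, f}   OUT={a, b, c, f}
  B3:   IN={a, b, c, f}   OUT={a, b, c, f}
  B4:   IN={a, b, c}   OUT={a, c, e}
  B5:   IN={a, c, e}   OUT={a, b, c, e, f}
  B6:   IN={c, e, f}   OUT={b, f}
  B7:   IN={b, f}   OUT={b, f}
  B8:   IN={b, f}   OUT={b, f}
  B9:   IN={b, f}   OUT={}

Merge at B3: OUT[B3] = IN[B4] ⊔ IN[B9] = {a, b, c, f}
Applying B3's transfer function to that OUT value gives IN[B3] (row B3 above).

Answer: {a, b, c, f}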